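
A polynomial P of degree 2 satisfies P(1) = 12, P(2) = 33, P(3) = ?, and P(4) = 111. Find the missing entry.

The 3 known points determine the degree-2 polynomial uniquely.
Write P(n) = an^2 + bn + c. Substituting each data point gives a linear system:
  a + b + c = 12
  4a + 2b + c = 33
  16a + 4b + c = 111
Solving the system yields a = 6, b = 3, c = 3.
So P(n) = 6n^2 + 3n + 3.
Then P(3) = 66.

66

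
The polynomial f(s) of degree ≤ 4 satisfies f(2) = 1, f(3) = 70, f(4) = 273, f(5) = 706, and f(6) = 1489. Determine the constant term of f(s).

1

Write f(s) = as^4 + bs^3 + cs^2 + ds + e. Substituting each data point gives a linear system:
  16a + 8b + 4c + 2d + e = 1
  81a + 27b + 9c + 3d + e = 70
  256a + 64b + 16c + 4d + e = 273
  625a + 125b + 25c + 5d + e = 706
  1296a + 216b + 36c + 6d + e = 1489
Solving the system yields a = 1, b = 2, c = -6, d = -4, e = 1.
So f(s) = s⁴ + 2s³ - 6s² - 4s + 1.
The constant term is 1.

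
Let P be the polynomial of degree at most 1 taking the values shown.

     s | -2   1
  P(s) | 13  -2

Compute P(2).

Write P(s) = as + b. Substituting each data point gives a linear system:
  -2a + b = 13
  a + b = -2
Solving the system yields a = -5, b = 3.
So P(s) = -5s + 3.
Then P(2) = -7.

-7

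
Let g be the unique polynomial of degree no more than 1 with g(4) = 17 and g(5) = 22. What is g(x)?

Write g(x) = ax + b. Substituting each data point gives a linear system:
  4a + b = 17
  5a + b = 22
Solving the system yields a = 5, b = -3.
So g(x) = 5x - 3.
Check: g(4) = 17. ✓

g(x) = 5x - 3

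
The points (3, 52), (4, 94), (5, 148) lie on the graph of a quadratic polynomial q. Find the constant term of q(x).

Write q(x) = ax^2 + bx + c. Substituting each data point gives a linear system:
  9a + 3b + c = 52
  16a + 4b + c = 94
  25a + 5b + c = 148
Solving the system yields a = 6, b = 0, c = -2.
So q(x) = 6x² - 2.
The constant term is -2.

-2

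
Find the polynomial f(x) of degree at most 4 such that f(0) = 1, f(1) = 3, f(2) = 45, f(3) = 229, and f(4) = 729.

Write f(x) = ax^4 + bx^3 + cx^2 + dx + e. Substituting each data point gives a linear system:
  e = 1
  a + b + c + d + e = 3
  16a + 8b + 4c + 2d + e = 45
  81a + 27b + 9c + 3d + e = 229
  256a + 64b + 16c + 4d + e = 729
Solving the system yields a = 3, b = -1, c = 2, d = -2, e = 1.
So f(x) = 3x^4 - x^3 + 2x^2 - 2x + 1.
Check: f(3) = 229. ✓

f(x) = 3x^4 - x^3 + 2x^2 - 2x + 1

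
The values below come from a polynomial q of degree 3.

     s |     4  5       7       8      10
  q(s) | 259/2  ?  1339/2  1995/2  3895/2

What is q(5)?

495/2

The 4 known points determine the degree-3 polynomial uniquely.
Write q(s) = as^3 + bs^2 + cs + d. Substituting each data point gives a linear system:
  64a + 16b + 4c + d = 259/2
  343a + 49b + 7c + d = 1339/2
  512a + 64b + 8c + d = 1995/2
  1000a + 100b + 10c + d = 3895/2
Solving the system yields a = 2, b = -1, c = 5, d = -5/2.
So q(s) = 2s³ - s² + 5s - 5/2.
Then q(5) = 495/2.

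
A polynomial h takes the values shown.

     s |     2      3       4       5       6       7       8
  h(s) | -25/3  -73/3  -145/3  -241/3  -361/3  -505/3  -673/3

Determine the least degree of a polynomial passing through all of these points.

Forward differences of the values at s = 2, 3, 4, 5, 6, 7, 8:
  h  : -25/3  -73/3  -145/3  -241/3  -361/3  -505/3  -673/3
  Δ  : -16  -24  -32  -40  -48  -56
  Δ^2: -8  -8  -8  -8  -8
  Δ^3: 0  0  0  0
  Δ^4: 0  0  0
  Δ^5: 0  0
  Δ^6: 0
The second differences are constant (-8) and nonzero, while all higher differences vanish, so the minimal degree is 2.

2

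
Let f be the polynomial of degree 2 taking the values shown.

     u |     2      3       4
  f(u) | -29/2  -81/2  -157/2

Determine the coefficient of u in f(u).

4

Write f(u) = au^2 + bu + c. Substituting each data point gives a linear system:
  4a + 2b + c = -29/2
  9a + 3b + c = -81/2
  16a + 4b + c = -157/2
Solving the system yields a = -6, b = 4, c = 3/2.
So f(u) = -6u^2 + 4u + 3/2.
The coefficient of u is 4.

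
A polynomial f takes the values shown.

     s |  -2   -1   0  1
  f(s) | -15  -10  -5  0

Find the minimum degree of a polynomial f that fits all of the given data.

Forward differences of the values at s = -2, -1, 0, 1:
  f  : -15  -10  -5  0
  Δ  : 5  5  5
  Δ^2: 0  0
  Δ^3: 0
The first differences are constant (5) and nonzero, while all higher differences vanish, so the minimal degree is 1.

1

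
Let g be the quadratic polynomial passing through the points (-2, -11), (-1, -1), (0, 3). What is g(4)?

-41

Write g(n) = an^2 + bn + c. Substituting each data point gives a linear system:
  4a - 2b + c = -11
  a - b + c = -1
  c = 3
Solving the system yields a = -3, b = 1, c = 3.
So g(n) = -3n^2 + n + 3.
Then g(4) = -41.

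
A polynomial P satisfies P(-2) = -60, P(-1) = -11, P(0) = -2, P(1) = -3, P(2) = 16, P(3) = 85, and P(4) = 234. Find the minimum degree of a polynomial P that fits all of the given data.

Forward differences of the values at t = -2, -1, 0, 1, 2, 3, 4:
  P  : -60  -11  -2  -3  16  85  234
  Δ  : 49  9  -1  19  69  149
  Δ^2: -40  -10  20  50  80
  Δ^3: 30  30  30  30
  Δ^4: 0  0  0
  Δ^5: 0  0
  Δ^6: 0
The third differences are constant (30) and nonzero, while all higher differences vanish, so the minimal degree is 3.

3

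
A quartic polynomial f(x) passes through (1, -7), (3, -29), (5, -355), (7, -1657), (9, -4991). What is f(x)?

f(x) = -x^4 + 2x^3 + 2x^2 - 5x - 5

Write f(x) = ax^4 + bx^3 + cx^2 + dx + e. Substituting each data point gives a linear system:
  a + b + c + d + e = -7
  81a + 27b + 9c + 3d + e = -29
  625a + 125b + 25c + 5d + e = -355
  2401a + 343b + 49c + 7d + e = -1657
  6561a + 729b + 81c + 9d + e = -4991
Solving the system yields a = -1, b = 2, c = 2, d = -5, e = -5.
So f(x) = -x^4 + 2x^3 + 2x^2 - 5x - 5.
Check: f(7) = -1657. ✓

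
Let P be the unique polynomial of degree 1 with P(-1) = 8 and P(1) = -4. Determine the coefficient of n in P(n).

-6

Write P(n) = an + b. Substituting each data point gives a linear system:
  -a + b = 8
  a + b = -4
Solving the system yields a = -6, b = 2.
So P(n) = -6n + 2.
The leading coefficient is -6.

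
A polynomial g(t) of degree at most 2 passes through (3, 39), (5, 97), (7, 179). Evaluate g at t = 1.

5

Using the Lagrange interpolation formula with nodes 3, 5, 7:
  L_0(t) = (t - 5)(t - 7) / 8
  L_1(t) = (t - 3)(t - 7) / -4
  L_2(t) = (t - 3)(t - 5) / 8
Then g(t) = 39·L_0(t) + 97·L_1(t) + 179·L_2(t).
Expanding and collecting terms gives g(t) = 3t^2 + 5t - 3.
Evaluating at t = 1: g(1) = 5.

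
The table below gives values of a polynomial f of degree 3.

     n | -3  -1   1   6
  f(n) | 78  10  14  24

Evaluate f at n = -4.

Write f(n) = an^3 + bn^2 + cn + d. Substituting each data point gives a linear system:
  -27a + 9b - 3c + d = 78
  -a + b - c + d = 10
  a + b + c + d = 14
  216a + 36b + 6c + d = 24
Solving the system yields a = -1, b = 6, c = 3, d = 6.
So f(n) = -n^3 + 6n^2 + 3n + 6.
Then f(-4) = 154.

154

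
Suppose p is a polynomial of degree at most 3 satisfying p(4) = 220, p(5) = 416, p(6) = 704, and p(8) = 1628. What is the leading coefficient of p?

Write p(s) = as^3 + bs^2 + cs + d. Substituting each data point gives a linear system:
  64a + 16b + 4c + d = 220
  125a + 25b + 5c + d = 416
  216a + 36b + 6c + d = 704
  512a + 64b + 8c + d = 1628
Solving the system yields a = 3, b = 1, c = 4, d = -4.
So p(s) = 3s^3 + s^2 + 4s - 4.
The leading coefficient is 3.

3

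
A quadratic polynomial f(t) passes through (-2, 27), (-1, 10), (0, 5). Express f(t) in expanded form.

Using the Lagrange interpolation formula with nodes -2, -1, 0:
  L_0(t) = (t + 1)t / 2
  L_1(t) = (t + 2)t / -1
  L_2(t) = (t + 2)(t + 1) / 2
Then f(t) = 27·L_0(t) + 10·L_1(t) + 5·L_2(t).
Expanding and collecting terms gives f(t) = 6t^2 + t + 5.
Check: f(-2) = 27. ✓

f(t) = 6t^2 + t + 5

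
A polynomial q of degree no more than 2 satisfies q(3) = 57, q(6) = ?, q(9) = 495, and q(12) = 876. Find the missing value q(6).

222

On equispaced nodes a degree-2 polynomial has vanishing third forward difference, so
  - q(3) + 3·q(6) - 3·q(9) + q(12) = 0.
Substituting the known values and solving for q(6):
  3·q(6) = 666
  q(6) = 222.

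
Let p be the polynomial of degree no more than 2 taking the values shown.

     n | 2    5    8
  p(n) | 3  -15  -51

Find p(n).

p(n) = -n^2 + n + 5

Write p(n) = an^2 + bn + c. Substituting each data point gives a linear system:
  4a + 2b + c = 3
  25a + 5b + c = -15
  64a + 8b + c = -51
Solving the system yields a = -1, b = 1, c = 5.
So p(n) = -n² + n + 5.
Check: p(2) = 3. ✓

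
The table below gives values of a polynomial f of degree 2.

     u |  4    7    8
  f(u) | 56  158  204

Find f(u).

Using the Lagrange interpolation formula with nodes 4, 7, 8:
  L_0(u) = (u - 7)(u - 8) / 12
  L_1(u) = (u - 4)(u - 8) / -3
  L_2(u) = (u - 4)(u - 7) / 4
Then f(u) = 56·L_0(u) + 158·L_1(u) + 204·L_2(u).
Expanding and collecting terms gives f(u) = 3u^2 + u + 4.
Check: f(8) = 204. ✓

f(u) = 3u^2 + u + 4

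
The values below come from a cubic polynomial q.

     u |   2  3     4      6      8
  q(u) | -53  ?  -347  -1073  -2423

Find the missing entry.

The 4 known points determine the degree-3 polynomial uniquely.
Write q(u) = au^3 + bu^2 + cu + d. Substituting each data point gives a linear system:
  8a + 4b + 2c + d = -53
  64a + 16b + 4c + d = -347
  216a + 36b + 6c + d = -1073
  512a + 64b + 8c + d = -2423
Solving the system yields a = -4, b = -6, c = 1, d = 1.
So q(u) = -4u³ - 6u² + u + 1.
Then q(3) = -158.

-158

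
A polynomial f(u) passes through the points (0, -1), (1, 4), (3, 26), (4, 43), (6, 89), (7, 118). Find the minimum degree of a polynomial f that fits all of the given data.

Divided differences on the nodes 0, 1, 3, 4, 6, 7:
  order 0: -1  4  26  43  89  118
  order 1: 5  11  17  23  29
  order 2: 2  2  2  2
  order 3: 0  0  0
  order 4: 0  0
  order 5: 0
The order-2 divided differences are all 2 (nonzero) and every higher order vanishes, so the data lies on a polynomial of degree exactly 2.

2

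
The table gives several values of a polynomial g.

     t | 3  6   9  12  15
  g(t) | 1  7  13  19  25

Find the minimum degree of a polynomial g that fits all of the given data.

1

Forward differences of the values at t = 3, 6, 9, 12, 15:
  g  : 1  7  13  19  25
  Δ  : 6  6  6  6
  Δ^2: 0  0  0
  Δ^3: 0  0
  Δ^4: 0
The first differences are constant (6) and nonzero, while all higher differences vanish, so the minimal degree is 1.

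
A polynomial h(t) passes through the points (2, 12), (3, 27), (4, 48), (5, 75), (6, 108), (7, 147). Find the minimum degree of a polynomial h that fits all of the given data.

Forward differences of the values at t = 2, 3, 4, 5, 6, 7:
  h  : 12  27  48  75  108  147
  Δ  : 15  21  27  33  39
  Δ^2: 6  6  6  6
  Δ^3: 0  0  0
  Δ^4: 0  0
  Δ^5: 0
The second differences are constant (6) and nonzero, while all higher differences vanish, so the minimal degree is 2.

2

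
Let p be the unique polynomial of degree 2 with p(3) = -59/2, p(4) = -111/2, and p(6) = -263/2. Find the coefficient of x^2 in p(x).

-4

Write p(x) = ax^2 + bx + c. Substituting each data point gives a linear system:
  9a + 3b + c = -59/2
  16a + 4b + c = -111/2
  36a + 6b + c = -263/2
Solving the system yields a = -4, b = 2, c = 1/2.
So p(x) = -4x^2 + 2x + 1/2.
The leading coefficient is -4.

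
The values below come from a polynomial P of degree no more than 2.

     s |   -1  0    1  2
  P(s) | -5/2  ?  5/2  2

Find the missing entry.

1

The 3 known points determine the degree-2 polynomial uniquely.
Write P(s) = as^2 + bs + c. Substituting each data point gives a linear system:
  a - b + c = -5/2
  a + b + c = 5/2
  4a + 2b + c = 2
Solving the system yields a = -1, b = 5/2, c = 1.
So P(s) = -s^2 + (5/2)s + 1.
Then P(0) = 1.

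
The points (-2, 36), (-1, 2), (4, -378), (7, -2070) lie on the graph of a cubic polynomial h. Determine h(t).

h(t) = -6t^3 - t^2 + 5t + 2

Using the Lagrange interpolation formula with nodes -2, -1, 4, 7:
  L_0(t) = (t + 1)(t - 4)(t - 7) / -54
  L_1(t) = (t + 2)(t - 4)(t - 7) / 40
  L_2(t) = (t + 2)(t + 1)(t - 7) / -90
  L_3(t) = (t + 2)(t + 1)(t - 4) / 216
Then h(t) = 36·L_0(t) + 2·L_1(t) - 378·L_2(t) - 2070·L_3(t).
Expanding and collecting terms gives h(t) = -6t^3 - t^2 + 5t + 2.
Check: h(-1) = 2. ✓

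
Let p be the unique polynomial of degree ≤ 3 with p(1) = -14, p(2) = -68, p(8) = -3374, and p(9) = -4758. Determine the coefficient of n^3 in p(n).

Write p(n) = an^3 + bn^2 + cn + d. Substituting each data point gives a linear system:
  a + b + c + d = -14
  8a + 4b + 2c + d = -68
  512a + 64b + 8c + d = -3374
  729a + 81b + 9c + d = -4758
Solving the system yields a = -6, b = -5, c = 3, d = -6.
So p(n) = -6n^3 - 5n^2 + 3n - 6.
The leading coefficient is -6.

-6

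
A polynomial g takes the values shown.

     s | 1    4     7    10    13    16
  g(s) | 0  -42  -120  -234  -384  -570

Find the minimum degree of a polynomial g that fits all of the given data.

2

Forward differences of the values at s = 1, 4, 7, 10, 13, 16:
  g  : 0  -42  -120  -234  -384  -570
  Δ  : -42  -78  -114  -150  -186
  Δ^2: -36  -36  -36  -36
  Δ^3: 0  0  0
  Δ^4: 0  0
  Δ^5: 0
The second differences are constant (-36) and nonzero, while all higher differences vanish, so the minimal degree is 2.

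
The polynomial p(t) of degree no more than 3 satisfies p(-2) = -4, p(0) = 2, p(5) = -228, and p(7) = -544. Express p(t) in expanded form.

Using the Lagrange interpolation formula with nodes -2, 0, 5, 7:
  L_0(t) = t(t - 5)(t - 7) / -126
  L_1(t) = (t + 2)(t - 5)(t - 7) / 70
  L_2(t) = (t + 2)t(t - 7) / -70
  L_3(t) = (t + 2)t(t - 5) / 126
Then p(t) = -4·L_0(t) + 2·L_1(t) - 228·L_2(t) - 544·L_3(t).
Expanding and collecting terms gives p(t) = -t³ - 4t² - t + 2.
Check: p(7) = -544. ✓

p(t) = -t^3 - 4t^2 - t + 2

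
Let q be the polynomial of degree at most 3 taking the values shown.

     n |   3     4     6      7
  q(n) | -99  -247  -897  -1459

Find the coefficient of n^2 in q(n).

6

Write q(n) = an^3 + bn^2 + cn + d. Substituting each data point gives a linear system:
  27a + 9b + 3c + d = -99
  64a + 16b + 4c + d = -247
  216a + 36b + 6c + d = -897
  343a + 49b + 7c + d = -1459
Solving the system yields a = -5, b = 6, c = -5, d = -3.
So q(n) = -5n^3 + 6n^2 - 5n - 3.
The coefficient of n^2 is 6.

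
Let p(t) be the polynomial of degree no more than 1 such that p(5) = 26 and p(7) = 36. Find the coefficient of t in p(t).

5

Write p(t) = at + b. Substituting each data point gives a linear system:
  5a + b = 26
  7a + b = 36
Solving the system yields a = 5, b = 1.
So p(t) = 5t + 1.
The leading coefficient is 5.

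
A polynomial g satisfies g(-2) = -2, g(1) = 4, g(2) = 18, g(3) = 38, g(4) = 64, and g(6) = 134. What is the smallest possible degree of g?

2

Divided differences on the nodes -2, 1, 2, 3, 4, 6:
  order 0: -2  4  18  38  64  134
  order 1: 2  14  20  26  35
  order 2: 3  3  3  3
  order 3: 0  0  0
  order 4: 0  0
  order 5: 0
The order-2 divided differences are all 3 (nonzero) and every higher order vanishes, so the data lies on a polynomial of degree exactly 2.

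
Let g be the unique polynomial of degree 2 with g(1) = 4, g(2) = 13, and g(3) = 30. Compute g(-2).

Using the Lagrange interpolation formula with nodes 1, 2, 3:
  L_0(s) = (s - 2)(s - 3) / 2
  L_1(s) = (s - 1)(s - 3) / -1
  L_2(s) = (s - 1)(s - 2) / 2
Then g(s) = 4·L_0(s) + 13·L_1(s) + 30·L_2(s).
Expanding and collecting terms gives g(s) = 4s^2 - 3s + 3.
Evaluating at s = -2: g(-2) = 25.

25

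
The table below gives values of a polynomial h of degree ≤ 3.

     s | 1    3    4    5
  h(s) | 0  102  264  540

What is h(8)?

Write h(s) = as^3 + bs^2 + cs + d. Substituting each data point gives a linear system:
  a + b + c + d = 0
  27a + 9b + 3c + d = 102
  64a + 16b + 4c + d = 264
  125a + 25b + 5c + d = 540
Solving the system yields a = 5, b = -3, c = -2, d = 0.
So h(s) = 5s^3 - 3s^2 - 2s.
Then h(8) = 2352.

2352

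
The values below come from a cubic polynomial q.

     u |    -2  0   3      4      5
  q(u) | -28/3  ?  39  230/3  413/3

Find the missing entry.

6

The 4 known points determine the degree-3 polynomial uniquely.
Write q(u) = au^3 + bu^2 + cu + d. Substituting each data point gives a linear system:
  -8a + 4b - 2c + d = -28/3
  27a + 9b + 3c + d = 39
  64a + 16b + 4c + d = 230/3
  125a + 25b + 5c + d = 413/3
Solving the system yields a = 1, b = -1/3, c = 3, d = 6.
So q(u) = u^3 - (1/3)u^2 + 3u + 6.
Then q(0) = 6.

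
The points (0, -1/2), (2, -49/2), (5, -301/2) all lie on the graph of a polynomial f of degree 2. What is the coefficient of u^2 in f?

-6

Write f(u) = au^2 + bu + c. Substituting each data point gives a linear system:
  c = -1/2
  4a + 2b + c = -49/2
  25a + 5b + c = -301/2
Solving the system yields a = -6, b = 0, c = -1/2.
So f(u) = -6u² - 1/2.
The leading coefficient is -6.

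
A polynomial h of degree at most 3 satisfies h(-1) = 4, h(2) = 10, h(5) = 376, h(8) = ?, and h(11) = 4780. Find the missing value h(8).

On equispaced nodes a degree-3 polynomial has vanishing fourth forward difference, so
  h(-1) - 4·h(2) + 6·h(5) - 4·h(8) + h(11) = 0.
Substituting the known values and solving for h(8):
  -4·h(8) = -7000
  h(8) = 1750.

1750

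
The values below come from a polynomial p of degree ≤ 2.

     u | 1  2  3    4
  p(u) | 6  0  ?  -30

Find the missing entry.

On equispaced nodes a degree-2 polynomial has vanishing third forward difference, so
  - p(1) + 3·p(2) - 3·p(3) + p(4) = 0.
Substituting the known values and solving for p(3):
  -3·p(3) = 36
  p(3) = -12.

-12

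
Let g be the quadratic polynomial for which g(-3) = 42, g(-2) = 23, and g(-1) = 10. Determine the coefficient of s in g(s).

-4

Write g(s) = as^2 + bs + c. Substituting each data point gives a linear system:
  9a - 3b + c = 42
  4a - 2b + c = 23
  a - b + c = 10
Solving the system yields a = 3, b = -4, c = 3.
So g(s) = 3s² - 4s + 3.
The coefficient of s is -4.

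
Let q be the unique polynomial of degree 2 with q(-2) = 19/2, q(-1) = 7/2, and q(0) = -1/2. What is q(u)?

q(u) = u^2 - 3u - 1/2

Write q(u) = au^2 + bu + c. Substituting each data point gives a linear system:
  4a - 2b + c = 19/2
  a - b + c = 7/2
  c = -1/2
Solving the system yields a = 1, b = -3, c = -1/2.
So q(u) = u² - 3u - 1/2.
Check: q(-2) = 19/2. ✓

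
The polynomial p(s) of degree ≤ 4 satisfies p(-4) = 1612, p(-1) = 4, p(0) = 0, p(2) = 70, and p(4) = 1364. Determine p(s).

p(s) = 6s^4 - 2s^3 - 3s^2 + s

Using the Lagrange interpolation formula with nodes -4, -1, 0, 2, 4:
  L_0(s) = (s + 1)s(s - 2)(s - 4) / 576
  L_1(s) = (s + 4)s(s - 2)(s - 4) / -45
  L_2(s) = (s + 4)(s + 1)(s - 2)(s - 4) / 32
  L_3(s) = (s + 4)(s + 1)s(s - 4) / -72
  L_4(s) = (s + 4)(s + 1)s(s - 2) / 320
Then p(s) = 1612·L_0(s) + 4·L_1(s) + 0·L_2(s) + 70·L_3(s) + 1364·L_4(s).
Expanding and collecting terms gives p(s) = 6s^4 - 2s^3 - 3s^2 + s.
Check: p(-1) = 4. ✓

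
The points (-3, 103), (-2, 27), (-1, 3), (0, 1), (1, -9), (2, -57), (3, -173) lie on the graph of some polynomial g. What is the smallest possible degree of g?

3

Forward differences of the values at n = -3, -2, -1, 0, 1, 2, 3:
  g  : 103  27  3  1  -9  -57  -173
  Δ  : -76  -24  -2  -10  -48  -116
  Δ^2: 52  22  -8  -38  -68
  Δ^3: -30  -30  -30  -30
  Δ^4: 0  0  0
  Δ^5: 0  0
  Δ^6: 0
The third differences are constant (-30) and nonzero, while all higher differences vanish, so the minimal degree is 3.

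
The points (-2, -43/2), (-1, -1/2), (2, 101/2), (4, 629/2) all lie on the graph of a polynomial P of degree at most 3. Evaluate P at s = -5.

Using the Lagrange interpolation formula with nodes -2, -1, 2, 4:
  L_0(s) = (s + 1)(s - 2)(s - 4) / -24
  L_1(s) = (s + 2)(s - 2)(s - 4) / 15
  L_2(s) = (s + 2)(s + 1)(s - 4) / -24
  L_3(s) = (s + 2)(s + 1)(s - 2) / 60
Then P(s) = -43/2·L_0(s) - 1/2·L_1(s) + 101/2·L_2(s) + 629/2·L_3(s).
Expanding and collecting terms gives P(s) = 4s^3 + 3s^2 + 2s + 5/2.
Evaluating at s = -5: P(-5) = -865/2.

-865/2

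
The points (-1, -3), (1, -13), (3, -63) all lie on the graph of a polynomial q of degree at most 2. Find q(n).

Write q(n) = an^2 + bn + c. Substituting each data point gives a linear system:
  a - b + c = -3
  a + b + c = -13
  9a + 3b + c = -63
Solving the system yields a = -5, b = -5, c = -3.
So q(n) = -5n^2 - 5n - 3.
Check: q(-1) = -3. ✓

q(n) = -5n^2 - 5n - 3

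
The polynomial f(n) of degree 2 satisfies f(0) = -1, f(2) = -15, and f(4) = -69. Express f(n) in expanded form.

Using the Lagrange interpolation formula with nodes 0, 2, 4:
  L_0(n) = (n - 2)(n - 4) / 8
  L_1(n) = n(n - 4) / -4
  L_2(n) = n(n - 2) / 8
Then f(n) = -1·L_0(n) - 15·L_1(n) - 69·L_2(n).
Expanding and collecting terms gives f(n) = -5n² + 3n - 1.
Check: f(0) = -1. ✓

f(n) = -5n^2 + 3n - 1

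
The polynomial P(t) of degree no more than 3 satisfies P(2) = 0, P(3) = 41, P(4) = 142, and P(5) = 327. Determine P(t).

Using the Lagrange interpolation formula with nodes 2, 3, 4, 5:
  L_0(t) = (t - 3)(t - 4)(t - 5) / -6
  L_1(t) = (t - 2)(t - 4)(t - 5) / 2
  L_2(t) = (t - 2)(t - 3)(t - 5) / -2
  L_3(t) = (t - 2)(t - 3)(t - 4) / 6
Then P(t) = 0·L_0(t) + 41·L_1(t) + 142·L_2(t) + 327·L_3(t).
Expanding and collecting terms gives P(t) = 4t^3 - 6t^2 - 5t + 2.
Check: P(2) = 0. ✓

P(t) = 4t^3 - 6t^2 - 5t + 2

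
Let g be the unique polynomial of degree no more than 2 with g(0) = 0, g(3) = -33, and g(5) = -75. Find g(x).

g(x) = -2x^2 - 5x

Using the Lagrange interpolation formula with nodes 0, 3, 5:
  L_0(x) = (x - 3)(x - 5) / 15
  L_1(x) = x(x - 5) / -6
  L_2(x) = x(x - 3) / 10
Then g(x) = 0·L_0(x) - 33·L_1(x) - 75·L_2(x).
Expanding and collecting terms gives g(x) = -2x^2 - 5x.
Check: g(0) = 0. ✓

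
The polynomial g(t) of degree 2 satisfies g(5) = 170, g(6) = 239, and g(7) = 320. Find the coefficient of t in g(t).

Write g(t) = at^2 + bt + c. Substituting each data point gives a linear system:
  25a + 5b + c = 170
  36a + 6b + c = 239
  49a + 7b + c = 320
Solving the system yields a = 6, b = 3, c = 5.
So g(t) = 6t² + 3t + 5.
The coefficient of t is 3.

3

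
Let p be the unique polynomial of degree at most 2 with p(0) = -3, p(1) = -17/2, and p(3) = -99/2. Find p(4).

-85

Using the Lagrange interpolation formula with nodes 0, 1, 3:
  L_0(t) = (t - 1)(t - 3) / 3
  L_1(t) = t(t - 3) / -2
  L_2(t) = t(t - 1) / 6
Then p(t) = -3·L_0(t) - 17/2·L_1(t) - 99/2·L_2(t).
Expanding and collecting terms gives p(t) = -5t² - (1/2)t - 3.
Evaluating at t = 4: p(4) = -85.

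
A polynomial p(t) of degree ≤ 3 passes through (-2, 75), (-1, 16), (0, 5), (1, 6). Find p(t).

Write p(t) = at^3 + bt^2 + ct + d. Substituting each data point gives a linear system:
  -8a + 4b - 2c + d = 75
  -a + b - c + d = 16
  d = 5
  a + b + c + d = 6
Solving the system yields a = -6, b = 6, c = 1, d = 5.
So p(t) = -6t^3 + 6t^2 + t + 5.
Check: p(-2) = 75. ✓

p(t) = -6t^3 + 6t^2 + t + 5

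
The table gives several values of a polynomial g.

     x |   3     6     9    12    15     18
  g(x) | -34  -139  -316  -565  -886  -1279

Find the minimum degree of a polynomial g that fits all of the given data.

2

Forward differences of the values at x = 3, 6, 9, 12, 15, 18:
  g  : -34  -139  -316  -565  -886  -1279
  Δ  : -105  -177  -249  -321  -393
  Δ^2: -72  -72  -72  -72
  Δ^3: 0  0  0
  Δ^4: 0  0
  Δ^5: 0
The second differences are constant (-72) and nonzero, while all higher differences vanish, so the minimal degree is 2.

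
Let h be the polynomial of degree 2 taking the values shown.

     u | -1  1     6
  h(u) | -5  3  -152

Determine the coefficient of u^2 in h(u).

-5

Write h(u) = au^2 + bu + c. Substituting each data point gives a linear system:
  a - b + c = -5
  a + b + c = 3
  36a + 6b + c = -152
Solving the system yields a = -5, b = 4, c = 4.
So h(u) = -5u^2 + 4u + 4.
The leading coefficient is -5.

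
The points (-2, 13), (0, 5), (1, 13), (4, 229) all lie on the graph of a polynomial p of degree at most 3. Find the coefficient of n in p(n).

Write p(n) = an^3 + bn^2 + cn + d. Substituting each data point gives a linear system:
  -8a + 4b - 2c + d = 13
  d = 5
  a + b + c + d = 13
  64a + 16b + 4c + d = 229
Solving the system yields a = 2, b = 6, c = 0, d = 5.
So p(n) = 2n^3 + 6n^2 + 5.
The coefficient of n is 0.

0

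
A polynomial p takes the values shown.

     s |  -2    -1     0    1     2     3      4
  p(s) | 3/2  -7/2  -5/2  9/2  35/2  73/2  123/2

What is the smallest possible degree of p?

Forward differences of the values at s = -2, -1, 0, 1, 2, 3, 4:
  p  : 3/2  -7/2  -5/2  9/2  35/2  73/2  123/2
  Δ  : -5  1  7  13  19  25
  Δ^2: 6  6  6  6  6
  Δ^3: 0  0  0  0
  Δ^4: 0  0  0
  Δ^5: 0  0
  Δ^6: 0
The second differences are constant (6) and nonzero, while all higher differences vanish, so the minimal degree is 2.

2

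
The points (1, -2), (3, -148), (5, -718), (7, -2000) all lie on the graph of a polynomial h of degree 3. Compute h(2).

-40

Write h(u) = au^3 + bu^2 + cu + d. Substituting each data point gives a linear system:
  a + b + c + d = -2
  27a + 9b + 3c + d = -148
  125a + 25b + 5c + d = -718
  343a + 49b + 7c + d = -2000
Solving the system yields a = -6, b = 1, c = 1, d = 2.
So h(u) = -6u^3 + u^2 + u + 2.
Then h(2) = -40.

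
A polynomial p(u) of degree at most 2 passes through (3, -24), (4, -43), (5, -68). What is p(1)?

-4

Write p(u) = au^2 + bu + c. Substituting each data point gives a linear system:
  9a + 3b + c = -24
  16a + 4b + c = -43
  25a + 5b + c = -68
Solving the system yields a = -3, b = 2, c = -3.
So p(u) = -3u² + 2u - 3.
Then p(1) = -4.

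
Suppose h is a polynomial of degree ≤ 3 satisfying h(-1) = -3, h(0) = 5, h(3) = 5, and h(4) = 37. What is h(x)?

h(x) = 2x^3 - 6x^2 + 5

Using the Lagrange interpolation formula with nodes -1, 0, 3, 4:
  L_0(x) = x(x - 3)(x - 4) / -20
  L_1(x) = (x + 1)(x - 3)(x - 4) / 12
  L_2(x) = (x + 1)x(x - 4) / -12
  L_3(x) = (x + 1)x(x - 3) / 20
Then h(x) = -3·L_0(x) + 5·L_1(x) + 5·L_2(x) + 37·L_3(x).
Expanding and collecting terms gives h(x) = 2x³ - 6x² + 5.
Check: h(3) = 5. ✓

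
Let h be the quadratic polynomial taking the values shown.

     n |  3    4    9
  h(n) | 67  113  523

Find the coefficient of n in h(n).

4

Write h(n) = an^2 + bn + c. Substituting each data point gives a linear system:
  9a + 3b + c = 67
  16a + 4b + c = 113
  81a + 9b + c = 523
Solving the system yields a = 6, b = 4, c = 1.
So h(n) = 6n² + 4n + 1.
The coefficient of n is 4.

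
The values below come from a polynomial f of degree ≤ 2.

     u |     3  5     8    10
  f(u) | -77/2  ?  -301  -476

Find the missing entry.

The 3 known points determine the degree-2 polynomial uniquely.
Write f(u) = au^2 + bu + c. Substituting each data point gives a linear system:
  9a + 3b + c = -77/2
  64a + 8b + c = -301
  100a + 10b + c = -476
Solving the system yields a = -5, b = 5/2, c = -1.
So f(u) = -5u^2 + (5/2)u - 1.
Then f(5) = -227/2.

-227/2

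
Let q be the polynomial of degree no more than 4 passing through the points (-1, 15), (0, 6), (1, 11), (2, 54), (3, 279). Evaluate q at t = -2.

134

Write q(t) = at^4 + bt^3 + ct^2 + dt + e. Substituting each data point gives a linear system:
  a - b + c - d + e = 15
  e = 6
  a + b + c + d + e = 11
  16a + 8b + 4c + 2d + e = 54
  81a + 27b + 9c + 3d + e = 279
Solving the system yields a = 5, b = -6, c = 2, d = 4, e = 6.
So q(t) = 5t^4 - 6t^3 + 2t^2 + 4t + 6.
Then q(-2) = 134.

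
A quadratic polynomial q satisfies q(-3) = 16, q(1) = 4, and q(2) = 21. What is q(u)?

Write q(u) = au^2 + bu + c. Substituting each data point gives a linear system:
  9a - 3b + c = 16
  a + b + c = 4
  4a + 2b + c = 21
Solving the system yields a = 4, b = 5, c = -5.
So q(u) = 4u^2 + 5u - 5.
Check: q(2) = 21. ✓

q(u) = 4u^2 + 5u - 5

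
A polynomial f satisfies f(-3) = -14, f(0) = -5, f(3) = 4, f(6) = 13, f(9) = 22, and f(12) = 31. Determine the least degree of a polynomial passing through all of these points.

1

Forward differences of the values at u = -3, 0, 3, 6, 9, 12:
  f  : -14  -5  4  13  22  31
  Δ  : 9  9  9  9  9
  Δ^2: 0  0  0  0
  Δ^3: 0  0  0
  Δ^4: 0  0
  Δ^5: 0
The first differences are constant (9) and nonzero, while all higher differences vanish, so the minimal degree is 1.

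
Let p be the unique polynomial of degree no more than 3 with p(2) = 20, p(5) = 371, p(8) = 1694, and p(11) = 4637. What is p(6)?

Forward differences of the values at t = 2, 5, 8, 11:
  p  : 20  371  1694  4637
  Δ  : 351  1323  2943
  Δ^2: 972  1620
  Δ^3: 648
The third differences are constant, confirming degree 3.
Interpolating (Newton forward form) and evaluating at t = 6 gives p(6) = 672.

672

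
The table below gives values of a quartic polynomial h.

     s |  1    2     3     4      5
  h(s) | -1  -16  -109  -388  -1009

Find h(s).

Using the Lagrange interpolation formula with nodes 1, 2, 3, 4, 5:
  L_0(s) = (s - 2)(s - 3)(s - 4)(s - 5) / 24
  L_1(s) = (s - 1)(s - 3)(s - 4)(s - 5) / -6
  L_2(s) = (s - 1)(s - 2)(s - 4)(s - 5) / 4
  L_3(s) = (s - 1)(s - 2)(s - 3)(s - 5) / -6
  L_4(s) = (s - 1)(s - 2)(s - 3)(s - 4) / 24
Then h(s) = -1·L_0(s) - 16·L_1(s) - 109·L_2(s) - 388·L_3(s) - 1009·L_4(s).
Expanding and collecting terms gives h(s) = -2s⁴ + 2s³ - s² + 4s - 4.
Check: h(2) = -16. ✓

h(s) = -2s^4 + 2s^3 - s^2 + 4s - 4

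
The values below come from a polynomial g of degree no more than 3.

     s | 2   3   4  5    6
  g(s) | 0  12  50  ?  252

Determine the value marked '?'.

On equispaced nodes a degree-3 polynomial has vanishing fourth forward difference, so
  g(2) - 4·g(3) + 6·g(4) - 4·g(5) + g(6) = 0.
Substituting the known values and solving for g(5):
  -4·g(5) = -504
  g(5) = 126.

126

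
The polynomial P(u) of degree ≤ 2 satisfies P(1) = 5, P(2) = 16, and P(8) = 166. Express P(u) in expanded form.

P(u) = 2u^2 + 5u - 2

Write P(u) = au^2 + bu + c. Substituting each data point gives a linear system:
  a + b + c = 5
  4a + 2b + c = 16
  64a + 8b + c = 166
Solving the system yields a = 2, b = 5, c = -2.
So P(u) = 2u² + 5u - 2.
Check: P(8) = 166. ✓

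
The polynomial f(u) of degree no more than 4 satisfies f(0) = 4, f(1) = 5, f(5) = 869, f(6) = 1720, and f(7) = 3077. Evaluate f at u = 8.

Using the Lagrange interpolation formula with nodes 0, 1, 5, 6, 7:
  L_0(u) = (u - 1)(u - 5)(u - 6)(u - 7) / 210
  L_1(u) = u(u - 5)(u - 6)(u - 7) / -120
  L_2(u) = u(u - 1)(u - 6)(u - 7) / 40
  L_3(u) = u(u - 1)(u - 5)(u - 7) / -30
  L_4(u) = u(u - 1)(u - 5)(u - 6) / 84
Then f(u) = 4·L_0(u) + 5·L_1(u) + 869·L_2(u) + 1720·L_3(u) + 3077·L_4(u).
Expanding and collecting terms gives f(u) = u^4 + 2u^3 - 2u + 4.
Evaluating at u = 8: f(8) = 5108.

5108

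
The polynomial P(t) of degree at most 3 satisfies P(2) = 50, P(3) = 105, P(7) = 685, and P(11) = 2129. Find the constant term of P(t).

Write P(t) = at^3 + bt^2 + ct + d. Substituting each data point gives a linear system:
  8a + 4b + 2c + d = 50
  27a + 9b + 3c + d = 105
  343a + 49b + 7c + d = 685
  1331a + 121b + 11c + d = 2129
Solving the system yields a = 1, b = 6, c = 6, d = 6.
So P(t) = t^3 + 6t^2 + 6t + 6.
The constant term is 6.

6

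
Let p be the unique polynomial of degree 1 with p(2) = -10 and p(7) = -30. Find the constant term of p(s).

-2

Write p(s) = as + b. Substituting each data point gives a linear system:
  2a + b = -10
  7a + b = -30
Solving the system yields a = -4, b = -2.
So p(s) = -4s - 2.
The constant term is -2.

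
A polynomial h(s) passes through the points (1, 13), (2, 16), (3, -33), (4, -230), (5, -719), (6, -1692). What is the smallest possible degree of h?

4

Forward differences of the values at s = 1, 2, 3, 4, 5, 6:
  h  : 13  16  -33  -230  -719  -1692
  Δ  : 3  -49  -197  -489  -973
  Δ^2: -52  -148  -292  -484
  Δ^3: -96  -144  -192
  Δ^4: -48  -48
  Δ^5: 0
The fourth differences are constant (-48) and nonzero, while all higher differences vanish, so the minimal degree is 4.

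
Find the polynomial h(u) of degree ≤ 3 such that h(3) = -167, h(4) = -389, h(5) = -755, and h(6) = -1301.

Write h(u) = au^3 + bu^2 + cu + d. Substituting each data point gives a linear system:
  27a + 9b + 3c + d = -167
  64a + 16b + 4c + d = -389
  125a + 25b + 5c + d = -755
  216a + 36b + 6c + d = -1301
Solving the system yields a = -6, b = 0, c = 0, d = -5.
So h(u) = -6u³ - 5.
Check: h(3) = -167. ✓

h(u) = -6u^3 - 5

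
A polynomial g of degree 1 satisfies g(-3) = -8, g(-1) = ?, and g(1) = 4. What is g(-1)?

-2

The 2 known points determine the degree-1 polynomial uniquely.
Write g(s) = as + b. Substituting each data point gives a linear system:
  -3a + b = -8
  a + b = 4
Solving the system yields a = 3, b = 1.
So g(s) = 3s + 1.
Then g(-1) = -2.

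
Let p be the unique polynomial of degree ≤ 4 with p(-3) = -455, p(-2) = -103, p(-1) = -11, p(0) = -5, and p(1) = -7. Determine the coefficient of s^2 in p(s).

0

Write p(s) = as^4 + bs^3 + cs^2 + ds + e. Substituting each data point gives a linear system:
  81a - 27b + 9c - 3d + e = -455
  16a - 8b + 4c - 2d + e = -103
  a - b + c - d + e = -11
  e = -5
  a + b + c + d + e = -7
Solving the system yields a = -4, b = 5, c = 0, d = -3, e = -5.
So p(s) = -4s⁴ + 5s³ - 3s - 5.
The coefficient of s^2 is 0.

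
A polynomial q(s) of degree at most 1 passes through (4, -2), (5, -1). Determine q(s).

Write q(s) = as + b. Substituting each data point gives a linear system:
  4a + b = -2
  5a + b = -1
Solving the system yields a = 1, b = -6.
So q(s) = s - 6.
Check: q(5) = -1. ✓

q(s) = s - 6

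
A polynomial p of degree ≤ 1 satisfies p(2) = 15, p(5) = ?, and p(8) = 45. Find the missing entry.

30

The 2 known points determine the degree-1 polynomial uniquely.
Write p(s) = as + b. Substituting each data point gives a linear system:
  2a + b = 15
  8a + b = 45
Solving the system yields a = 5, b = 5.
So p(s) = 5s + 5.
Then p(5) = 30.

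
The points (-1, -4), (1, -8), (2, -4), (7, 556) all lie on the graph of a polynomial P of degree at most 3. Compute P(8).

Using the Lagrange interpolation formula with nodes -1, 1, 2, 7:
  L_0(x) = (x - 1)(x - 2)(x - 7) / -48
  L_1(x) = (x + 1)(x - 2)(x - 7) / 12
  L_2(x) = (x + 1)(x - 1)(x - 7) / -15
  L_3(x) = (x + 1)(x - 1)(x - 2) / 240
Then P(x) = -4·L_0(x) - 8·L_1(x) - 4·L_2(x) + 556·L_3(x).
Expanding and collecting terms gives P(x) = 2x^3 - 2x^2 - 4x - 4.
Evaluating at x = 8: P(8) = 860.

860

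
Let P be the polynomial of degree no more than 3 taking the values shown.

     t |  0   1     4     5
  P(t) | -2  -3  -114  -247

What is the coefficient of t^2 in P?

6

Write P(t) = at^3 + bt^2 + ct + d. Substituting each data point gives a linear system:
  d = -2
  a + b + c + d = -3
  64a + 16b + 4c + d = -114
  125a + 25b + 5c + d = -247
Solving the system yields a = -3, b = 6, c = -4, d = -2.
So P(t) = -3t^3 + 6t^2 - 4t - 2.
The coefficient of t^2 is 6.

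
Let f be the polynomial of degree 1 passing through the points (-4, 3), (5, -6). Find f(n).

Write f(n) = an + b. Substituting each data point gives a linear system:
  -4a + b = 3
  5a + b = -6
Solving the system yields a = -1, b = -1.
So f(n) = -n - 1.
Check: f(5) = -6. ✓

f(n) = -n - 1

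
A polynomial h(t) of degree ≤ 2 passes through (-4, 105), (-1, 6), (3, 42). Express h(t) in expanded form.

h(t) = 6t^2 - 3t - 3

Using the Lagrange interpolation formula with nodes -4, -1, 3:
  L_0(t) = (t + 1)(t - 3) / 21
  L_1(t) = (t + 4)(t - 3) / -12
  L_2(t) = (t + 4)(t + 1) / 28
Then h(t) = 105·L_0(t) + 6·L_1(t) + 42·L_2(t).
Expanding and collecting terms gives h(t) = 6t^2 - 3t - 3.
Check: h(3) = 42. ✓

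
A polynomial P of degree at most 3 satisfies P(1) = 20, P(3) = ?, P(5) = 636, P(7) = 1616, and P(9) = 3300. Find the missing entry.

168

On equispaced nodes a degree-3 polynomial has vanishing fourth forward difference, so
  P(1) - 4·P(3) + 6·P(5) - 4·P(7) + P(9) = 0.
Substituting the known values and solving for P(3):
  -4·P(3) = -672
  P(3) = 168.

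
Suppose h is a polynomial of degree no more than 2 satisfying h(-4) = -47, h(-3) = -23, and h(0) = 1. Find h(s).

h(s) = -4s^2 - 4s + 1

Write h(s) = as^2 + bs + c. Substituting each data point gives a linear system:
  16a - 4b + c = -47
  9a - 3b + c = -23
  c = 1
Solving the system yields a = -4, b = -4, c = 1.
So h(s) = -4s^2 - 4s + 1.
Check: h(-3) = -23. ✓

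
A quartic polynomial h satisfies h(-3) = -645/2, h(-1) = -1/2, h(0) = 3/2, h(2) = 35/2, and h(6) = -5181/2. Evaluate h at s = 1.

Using the Lagrange interpolation formula with nodes -3, -1, 0, 2, 6:
  L_0(s) = (s + 1)s(s - 2)(s - 6) / 270
  L_1(s) = (s + 3)s(s - 2)(s - 6) / -42
  L_2(s) = (s + 3)(s + 1)(s - 2)(s - 6) / 36
  L_3(s) = (s + 3)(s + 1)s(s - 6) / -120
  L_4(s) = (s + 3)(s + 1)s(s - 2) / 1512
Then h(s) = -645/2·L_0(s) - 1/2·L_1(s) + 3/2·L_2(s) + 35/2·L_3(s) - 5181/2·L_4(s).
Expanding and collecting terms gives h(s) = -3s^4 + 5s^3 + 6s^2 + 3/2.
Evaluating at s = 1: h(1) = 19/2.

19/2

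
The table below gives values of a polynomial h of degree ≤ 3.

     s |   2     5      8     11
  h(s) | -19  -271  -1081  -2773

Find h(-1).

Write h(s) = as^3 + bs^2 + cs + d. Substituting each data point gives a linear system:
  8a + 4b + 2c + d = -19
  125a + 25b + 5c + d = -271
  512a + 64b + 8c + d = -1081
  1331a + 121b + 11c + d = -2773
Solving the system yields a = -2, b = -1, c = 1, d = -1.
So h(s) = -2s^3 - s^2 + s - 1.
Then h(-1) = -1.

-1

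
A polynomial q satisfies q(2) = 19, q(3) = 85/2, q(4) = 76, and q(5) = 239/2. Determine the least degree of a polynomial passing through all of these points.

Forward differences of the values at t = 2, 3, 4, 5:
  q  : 19  85/2  76  239/2
  Δ  : 47/2  67/2  87/2
  Δ^2: 10  10
  Δ^3: 0
The second differences are constant (10) and nonzero, while all higher differences vanish, so the minimal degree is 2.

2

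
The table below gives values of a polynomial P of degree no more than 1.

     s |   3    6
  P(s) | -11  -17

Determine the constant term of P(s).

-5

Write P(s) = as + b. Substituting each data point gives a linear system:
  3a + b = -11
  6a + b = -17
Solving the system yields a = -2, b = -5.
So P(s) = -2s - 5.
The constant term is -5.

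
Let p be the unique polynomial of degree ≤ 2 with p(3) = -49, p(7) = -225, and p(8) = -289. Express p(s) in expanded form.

p(s) = -4s^2 - 4s - 1

Write p(s) = as^2 + bs + c. Substituting each data point gives a linear system:
  9a + 3b + c = -49
  49a + 7b + c = -225
  64a + 8b + c = -289
Solving the system yields a = -4, b = -4, c = -1.
So p(s) = -4s^2 - 4s - 1.
Check: p(3) = -49. ✓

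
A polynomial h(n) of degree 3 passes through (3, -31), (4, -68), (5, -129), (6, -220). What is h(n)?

Using the Lagrange interpolation formula with nodes 3, 4, 5, 6:
  L_0(n) = (n - 4)(n - 5)(n - 6) / -6
  L_1(n) = (n - 3)(n - 5)(n - 6) / 2
  L_2(n) = (n - 3)(n - 4)(n - 6) / -2
  L_3(n) = (n - 3)(n - 4)(n - 5) / 6
Then h(n) = -31·L_0(n) - 68·L_1(n) - 129·L_2(n) - 220·L_3(n).
Expanding and collecting terms gives h(n) = -n^3 - 4.
Check: h(4) = -68. ✓

h(n) = -n^3 - 4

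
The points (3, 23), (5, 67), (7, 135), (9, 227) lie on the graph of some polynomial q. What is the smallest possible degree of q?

2

Forward differences of the values at s = 3, 5, 7, 9:
  q  : 23  67  135  227
  Δ  : 44  68  92
  Δ^2: 24  24
  Δ^3: 0
The second differences are constant (24) and nonzero, while all higher differences vanish, so the minimal degree is 2.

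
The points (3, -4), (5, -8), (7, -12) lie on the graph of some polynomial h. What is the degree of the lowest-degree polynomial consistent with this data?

1

Forward differences of the values at x = 3, 5, 7:
  h  : -4  -8  -12
  Δ  : -4  -4
  Δ^2: 0
The first differences are constant (-4) and nonzero, while all higher differences vanish, so the minimal degree is 1.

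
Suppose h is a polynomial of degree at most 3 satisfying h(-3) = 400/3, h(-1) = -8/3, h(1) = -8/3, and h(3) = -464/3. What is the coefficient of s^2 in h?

Write h(s) = as^3 + bs^2 + cs + d. Substituting each data point gives a linear system:
  -27a + 9b - 3c + d = 400/3
  -a + b - c + d = -8/3
  a + b + c + d = -8/3
  27a + 9b + 3c + d = -464/3
Solving the system yields a = -6, b = -1, c = 6, d = -5/3.
So h(s) = -6s^3 - s^2 + 6s - 5/3.
The coefficient of s^2 is -1.

-1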